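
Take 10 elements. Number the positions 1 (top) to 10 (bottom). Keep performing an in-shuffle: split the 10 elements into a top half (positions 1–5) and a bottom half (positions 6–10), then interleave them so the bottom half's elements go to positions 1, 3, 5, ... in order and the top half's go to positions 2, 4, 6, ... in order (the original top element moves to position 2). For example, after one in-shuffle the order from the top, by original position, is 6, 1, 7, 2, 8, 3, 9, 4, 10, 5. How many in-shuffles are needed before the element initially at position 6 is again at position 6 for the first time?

10

Follow position 6 under repeated in-shuffles:
6 → 1 → 2 → 4 → 8 → 5 → 10 → 9 → 7 → 3 → 6
It first returns after 10 in-shuffles.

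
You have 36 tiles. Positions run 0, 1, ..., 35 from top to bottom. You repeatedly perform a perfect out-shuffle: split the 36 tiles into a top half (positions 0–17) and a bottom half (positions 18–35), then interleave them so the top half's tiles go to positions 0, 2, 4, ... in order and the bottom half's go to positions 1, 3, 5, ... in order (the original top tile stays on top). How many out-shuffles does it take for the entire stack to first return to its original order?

The out-shuffle permutes the 36 positions with cycle lengths [1, 1, 3, 3, 4, 12, 12].
Every tile is home exactly when every cycle has completed a whole number of laps, i.e. after lcm(1, 3, 4, 12) = 12 out-shuffles.

12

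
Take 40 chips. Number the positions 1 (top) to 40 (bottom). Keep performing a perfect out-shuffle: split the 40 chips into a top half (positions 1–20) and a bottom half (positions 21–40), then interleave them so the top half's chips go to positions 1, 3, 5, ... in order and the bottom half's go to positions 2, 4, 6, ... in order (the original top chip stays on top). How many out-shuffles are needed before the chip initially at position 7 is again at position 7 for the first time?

Follow position 7 under repeated out-shuffles:
7 → 13 → 25 → 10 → 19 → 37 → 34 → 28 → 16 → 31 → 22 → 4 → 7
It first returns after 12 out-shuffles.

12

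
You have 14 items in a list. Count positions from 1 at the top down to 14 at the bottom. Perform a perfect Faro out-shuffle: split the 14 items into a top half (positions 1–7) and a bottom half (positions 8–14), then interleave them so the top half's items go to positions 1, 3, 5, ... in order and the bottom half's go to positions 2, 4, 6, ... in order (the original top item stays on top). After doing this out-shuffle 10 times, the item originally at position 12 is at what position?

Track the item's position through each out-shuffle:
12 → 10 → 6 → 11 → 8 → 2 → 3 → 5 → 9 → 4 → 7

7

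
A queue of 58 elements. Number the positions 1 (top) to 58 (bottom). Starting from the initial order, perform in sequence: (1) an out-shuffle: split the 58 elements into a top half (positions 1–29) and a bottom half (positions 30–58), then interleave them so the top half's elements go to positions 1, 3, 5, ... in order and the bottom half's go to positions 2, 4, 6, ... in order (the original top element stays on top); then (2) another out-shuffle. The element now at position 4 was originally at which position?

Undo the operations in reverse order, starting from position 4:
  undo op 2 (out-shuffle, from bottom half): 4 ← 31
  undo op 1 (out-shuffle, from top half): 31 ← 16
So the element at position 4 came from original position 16.

16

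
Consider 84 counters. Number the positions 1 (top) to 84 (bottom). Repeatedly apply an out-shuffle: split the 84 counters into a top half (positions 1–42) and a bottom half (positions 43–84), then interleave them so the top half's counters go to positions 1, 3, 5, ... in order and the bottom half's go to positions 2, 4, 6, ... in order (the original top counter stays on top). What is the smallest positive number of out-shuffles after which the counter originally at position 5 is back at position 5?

Follow position 5 under repeated out-shuffles:
5 → 9 → 17 → 33 → 65 → 46 → 8 → 15 → ... → 5 (length 82)
It first returns after 82 out-shuffles.

82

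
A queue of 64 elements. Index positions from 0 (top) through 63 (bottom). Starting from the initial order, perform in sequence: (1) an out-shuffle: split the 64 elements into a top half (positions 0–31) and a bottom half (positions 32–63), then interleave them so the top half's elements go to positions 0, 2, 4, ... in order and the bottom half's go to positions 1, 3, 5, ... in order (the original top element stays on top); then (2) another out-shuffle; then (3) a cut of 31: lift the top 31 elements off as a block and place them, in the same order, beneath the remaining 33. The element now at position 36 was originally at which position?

Undo the operations in reverse order, starting from position 36:
  undo op 3 (cut 31): 36 ← 3
  undo op 2 (out-shuffle, from bottom half): 3 ← 33
  undo op 1 (out-shuffle, from bottom half): 33 ← 48
So the element at position 36 came from original position 48.

48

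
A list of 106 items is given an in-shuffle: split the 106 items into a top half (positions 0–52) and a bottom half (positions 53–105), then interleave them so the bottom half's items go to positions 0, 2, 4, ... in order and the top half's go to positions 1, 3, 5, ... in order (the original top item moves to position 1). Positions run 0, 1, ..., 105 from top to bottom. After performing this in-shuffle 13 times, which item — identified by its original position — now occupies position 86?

70

Work backwards from position 86, undoing one in-shuffle at a time:
86 ← 96 ← 101 ← 50 ← 78 ← ... ← 70 (13 steps).
So the item now at position 86 started at position 70.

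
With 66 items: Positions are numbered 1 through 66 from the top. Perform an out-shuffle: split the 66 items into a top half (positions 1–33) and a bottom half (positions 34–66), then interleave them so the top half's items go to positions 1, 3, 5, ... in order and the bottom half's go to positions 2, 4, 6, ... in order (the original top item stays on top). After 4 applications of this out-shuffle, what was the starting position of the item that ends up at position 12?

Work backwards from position 12, undoing one out-shuffle at a time:
12 ← 39 ← 20 ← 43 ← 22
So the item now at position 12 started at position 22.

22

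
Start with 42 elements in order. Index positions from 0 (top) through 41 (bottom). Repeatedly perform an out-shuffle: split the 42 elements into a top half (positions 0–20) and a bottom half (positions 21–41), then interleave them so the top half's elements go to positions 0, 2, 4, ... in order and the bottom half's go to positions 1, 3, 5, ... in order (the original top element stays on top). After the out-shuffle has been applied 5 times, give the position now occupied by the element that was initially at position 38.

27

Track the element's position through each out-shuffle:
38 → 35 → 29 → 17 → 34 → 27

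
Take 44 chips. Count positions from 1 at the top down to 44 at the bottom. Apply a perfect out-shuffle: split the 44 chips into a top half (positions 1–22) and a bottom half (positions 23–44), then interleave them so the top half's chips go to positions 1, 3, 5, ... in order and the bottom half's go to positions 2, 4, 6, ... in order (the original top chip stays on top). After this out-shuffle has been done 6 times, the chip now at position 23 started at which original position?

43

Work backwards from position 23, undoing one out-shuffle at a time:
23 ← 12 ← 28 ← 36 ← 40 ← 42 ← 43
So the chip now at position 23 started at position 43.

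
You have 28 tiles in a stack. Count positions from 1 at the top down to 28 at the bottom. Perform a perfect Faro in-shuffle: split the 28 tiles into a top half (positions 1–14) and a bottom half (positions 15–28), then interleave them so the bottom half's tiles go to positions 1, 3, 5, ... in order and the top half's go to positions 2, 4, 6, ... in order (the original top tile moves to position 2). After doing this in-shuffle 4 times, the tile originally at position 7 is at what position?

25

Track the tile's position through each in-shuffle:
7 → 14 → 28 → 27 → 25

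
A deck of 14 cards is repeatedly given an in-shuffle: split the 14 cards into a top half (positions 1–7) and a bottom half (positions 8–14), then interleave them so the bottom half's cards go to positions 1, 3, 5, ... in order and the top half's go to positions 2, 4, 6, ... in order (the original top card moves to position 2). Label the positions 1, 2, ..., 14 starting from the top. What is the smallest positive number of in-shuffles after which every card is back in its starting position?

The in-shuffle permutes the 14 positions with cycle lengths [2, 4, 4, 4].
Every card is home exactly when every cycle has completed a whole number of laps, i.e. after lcm(2, 4) = 4 in-shuffles.

4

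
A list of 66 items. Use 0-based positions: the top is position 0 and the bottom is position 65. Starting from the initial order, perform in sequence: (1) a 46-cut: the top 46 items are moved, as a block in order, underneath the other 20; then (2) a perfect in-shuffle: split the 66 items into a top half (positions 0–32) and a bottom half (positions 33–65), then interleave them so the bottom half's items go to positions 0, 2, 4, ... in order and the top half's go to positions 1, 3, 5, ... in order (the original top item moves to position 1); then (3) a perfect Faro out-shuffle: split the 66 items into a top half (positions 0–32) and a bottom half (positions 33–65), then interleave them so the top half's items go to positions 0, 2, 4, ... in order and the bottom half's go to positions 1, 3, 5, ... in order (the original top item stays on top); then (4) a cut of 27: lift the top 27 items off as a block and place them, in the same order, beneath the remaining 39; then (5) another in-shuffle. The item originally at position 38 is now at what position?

17

Track the item from position 38 forward through each operation:
  after op 1 (cut 46): 38 → 58
  after op 2 (in-shuffle): 58 → 50
  after op 3 (out-shuffle): 50 → 35
  after op 4 (cut 27): 35 → 8
  after op 5 (in-shuffle): 8 → 17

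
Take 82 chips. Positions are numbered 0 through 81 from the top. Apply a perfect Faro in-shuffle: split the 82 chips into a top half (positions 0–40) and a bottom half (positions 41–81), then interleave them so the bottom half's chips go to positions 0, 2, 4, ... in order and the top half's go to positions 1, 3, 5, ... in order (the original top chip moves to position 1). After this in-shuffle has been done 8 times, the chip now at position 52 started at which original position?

Work backwards from position 52, undoing one in-shuffle at a time:
52 ← 67 ← 33 ← 16 ← 49 ← 24 ← 53 ← 26 ← 54
So the chip now at position 52 started at position 54.

54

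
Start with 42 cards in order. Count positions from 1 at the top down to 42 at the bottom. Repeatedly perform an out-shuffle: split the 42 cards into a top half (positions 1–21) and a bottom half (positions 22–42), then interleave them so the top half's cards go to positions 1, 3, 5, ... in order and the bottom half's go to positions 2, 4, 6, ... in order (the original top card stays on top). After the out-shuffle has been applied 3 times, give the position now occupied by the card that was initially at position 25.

29

Track the card's position through each out-shuffle:
25 → 8 → 15 → 29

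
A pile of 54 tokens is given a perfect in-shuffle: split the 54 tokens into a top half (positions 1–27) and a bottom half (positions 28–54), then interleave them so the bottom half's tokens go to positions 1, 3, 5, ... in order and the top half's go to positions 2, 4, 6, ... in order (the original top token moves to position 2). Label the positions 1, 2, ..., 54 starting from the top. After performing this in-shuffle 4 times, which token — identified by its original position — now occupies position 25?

Work backwards from position 25, undoing one in-shuffle at a time:
25 ← 40 ← 20 ← 10 ← 5
So the token now at position 25 started at position 5.

5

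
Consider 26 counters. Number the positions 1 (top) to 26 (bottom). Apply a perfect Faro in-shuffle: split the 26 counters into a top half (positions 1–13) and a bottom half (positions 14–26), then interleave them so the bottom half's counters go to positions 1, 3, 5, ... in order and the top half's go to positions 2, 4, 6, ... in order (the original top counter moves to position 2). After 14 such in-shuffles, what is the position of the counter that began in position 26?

5

Track position through each in-shuffle: 26 → 25 → 23 → 19 → 11 → ... (continuing for 14 shuffles total) → 5.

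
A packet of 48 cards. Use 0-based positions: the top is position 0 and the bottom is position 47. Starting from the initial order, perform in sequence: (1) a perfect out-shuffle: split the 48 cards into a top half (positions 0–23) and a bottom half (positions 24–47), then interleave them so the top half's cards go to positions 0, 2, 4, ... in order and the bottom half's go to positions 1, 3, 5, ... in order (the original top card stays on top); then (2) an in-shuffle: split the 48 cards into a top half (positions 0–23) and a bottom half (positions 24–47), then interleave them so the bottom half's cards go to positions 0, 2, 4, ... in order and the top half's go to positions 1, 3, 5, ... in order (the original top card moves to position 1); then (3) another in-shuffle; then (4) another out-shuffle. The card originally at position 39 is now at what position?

11

Track the card from position 39 forward through each operation:
  after op 1 (out-shuffle): 39 → 31
  after op 2 (in-shuffle): 31 → 14
  after op 3 (in-shuffle): 14 → 29
  after op 4 (out-shuffle): 29 → 11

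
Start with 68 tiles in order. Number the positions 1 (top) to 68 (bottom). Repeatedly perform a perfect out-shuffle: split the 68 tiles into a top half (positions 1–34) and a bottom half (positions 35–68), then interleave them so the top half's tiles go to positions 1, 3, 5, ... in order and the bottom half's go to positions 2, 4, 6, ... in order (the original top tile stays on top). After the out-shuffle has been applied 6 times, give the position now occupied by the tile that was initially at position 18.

Track the tile's position through each out-shuffle:
18 → 35 → 2 → 3 → 5 → 9 → 17

17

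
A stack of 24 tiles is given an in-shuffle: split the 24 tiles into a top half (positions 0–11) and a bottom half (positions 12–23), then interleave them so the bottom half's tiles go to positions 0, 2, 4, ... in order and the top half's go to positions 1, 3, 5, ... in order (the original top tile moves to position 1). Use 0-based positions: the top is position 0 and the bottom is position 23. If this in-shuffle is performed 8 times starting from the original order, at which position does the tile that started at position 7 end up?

22

Track the tile's position through each in-shuffle:
7 → 15 → 6 → 13 → 2 → 5 → 11 → 23 → 22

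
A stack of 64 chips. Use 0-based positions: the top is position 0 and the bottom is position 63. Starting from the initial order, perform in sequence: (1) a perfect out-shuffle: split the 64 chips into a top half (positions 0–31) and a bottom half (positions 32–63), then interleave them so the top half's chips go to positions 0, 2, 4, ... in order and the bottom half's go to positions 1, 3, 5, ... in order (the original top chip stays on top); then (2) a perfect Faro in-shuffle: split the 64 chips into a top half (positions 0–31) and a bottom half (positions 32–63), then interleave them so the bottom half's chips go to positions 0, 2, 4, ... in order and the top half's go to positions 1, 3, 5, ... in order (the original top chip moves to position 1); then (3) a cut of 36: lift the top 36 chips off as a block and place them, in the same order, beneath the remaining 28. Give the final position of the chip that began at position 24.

60

Track the chip from position 24 forward through each operation:
  after op 1 (out-shuffle): 24 → 48
  after op 2 (in-shuffle): 48 → 32
  after op 3 (cut 36): 32 → 60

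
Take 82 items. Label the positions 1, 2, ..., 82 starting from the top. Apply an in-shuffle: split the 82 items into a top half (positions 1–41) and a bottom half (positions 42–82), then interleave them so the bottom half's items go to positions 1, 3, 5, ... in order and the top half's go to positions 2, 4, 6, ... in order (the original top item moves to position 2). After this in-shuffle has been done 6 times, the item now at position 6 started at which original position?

Work backwards from position 6, undoing one in-shuffle at a time:
6 ← 3 ← 43 ← 63 ← 73 ← 78 ← 39
So the item now at position 6 started at position 39.

39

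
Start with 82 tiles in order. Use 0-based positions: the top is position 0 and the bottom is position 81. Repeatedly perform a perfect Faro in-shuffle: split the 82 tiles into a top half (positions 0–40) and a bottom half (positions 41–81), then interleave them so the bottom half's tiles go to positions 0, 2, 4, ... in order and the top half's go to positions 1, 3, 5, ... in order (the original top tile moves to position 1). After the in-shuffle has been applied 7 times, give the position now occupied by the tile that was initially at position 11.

41

Track the tile's position through each in-shuffle:
11 → 23 → 47 → 12 → 25 → 51 → 20 → 41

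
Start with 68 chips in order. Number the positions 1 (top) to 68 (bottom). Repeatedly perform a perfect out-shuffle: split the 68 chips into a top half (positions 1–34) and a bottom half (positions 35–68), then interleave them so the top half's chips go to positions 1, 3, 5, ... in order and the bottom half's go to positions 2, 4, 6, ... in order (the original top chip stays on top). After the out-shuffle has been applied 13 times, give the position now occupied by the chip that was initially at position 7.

Track position through each out-shuffle: 7 → 13 → 25 → 49 → 30 → ... (continuing for 13 shuffles total) → 42.

42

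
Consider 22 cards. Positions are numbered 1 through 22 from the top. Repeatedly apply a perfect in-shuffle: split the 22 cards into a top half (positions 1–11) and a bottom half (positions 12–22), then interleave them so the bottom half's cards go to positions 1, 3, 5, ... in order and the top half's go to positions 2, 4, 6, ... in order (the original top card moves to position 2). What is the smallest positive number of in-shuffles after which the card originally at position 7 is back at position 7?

11

Follow position 7 under repeated in-shuffles:
7 → 14 → 5 → 10 → 20 → 17 → 11 → 22 → 21 → 19 → 15 → 7
It first returns after 11 in-shuffles.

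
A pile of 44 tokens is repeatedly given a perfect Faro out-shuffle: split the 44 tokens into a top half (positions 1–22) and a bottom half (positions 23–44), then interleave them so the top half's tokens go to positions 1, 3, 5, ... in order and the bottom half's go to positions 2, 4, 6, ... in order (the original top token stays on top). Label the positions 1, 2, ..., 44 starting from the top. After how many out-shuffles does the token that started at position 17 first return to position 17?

14

Follow position 17 under repeated out-shuffles:
17 → 33 → 22 → 43 → 42 → 40 → 36 → 28 → 12 → 23 → 2 → 3 → 5 → 9 → 17
It first returns after 14 out-shuffles.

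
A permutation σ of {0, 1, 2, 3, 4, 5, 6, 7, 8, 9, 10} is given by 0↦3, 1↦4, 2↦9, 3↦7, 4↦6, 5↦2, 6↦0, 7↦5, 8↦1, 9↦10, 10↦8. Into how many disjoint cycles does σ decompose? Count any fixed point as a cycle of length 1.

Cycle decomposition: (0 3 7 5 2 9 10 8 1 4 6).
1 cycle.

1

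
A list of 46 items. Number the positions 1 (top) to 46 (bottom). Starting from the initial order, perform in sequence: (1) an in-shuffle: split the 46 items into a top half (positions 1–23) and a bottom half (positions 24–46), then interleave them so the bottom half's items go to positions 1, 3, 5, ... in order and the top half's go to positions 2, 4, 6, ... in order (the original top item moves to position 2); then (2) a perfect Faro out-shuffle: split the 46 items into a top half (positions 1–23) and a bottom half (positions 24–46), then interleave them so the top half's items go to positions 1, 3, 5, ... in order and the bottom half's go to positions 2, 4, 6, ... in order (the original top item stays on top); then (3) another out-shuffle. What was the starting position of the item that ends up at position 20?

32

Undo the operations in reverse order, starting from position 20:
  undo op 3 (out-shuffle, from bottom half): 20 ← 33
  undo op 2 (out-shuffle, from top half): 33 ← 17
  undo op 1 (in-shuffle, from bottom half): 17 ← 32
So the item at position 20 came from original position 32.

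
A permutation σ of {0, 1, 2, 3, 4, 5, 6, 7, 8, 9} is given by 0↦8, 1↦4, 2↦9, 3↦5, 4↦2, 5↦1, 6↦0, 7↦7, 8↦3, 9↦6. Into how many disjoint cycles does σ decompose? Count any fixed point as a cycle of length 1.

2

Cycle decomposition: (0 8 3 5 1 4 2 9 6) (7).
2 cycles.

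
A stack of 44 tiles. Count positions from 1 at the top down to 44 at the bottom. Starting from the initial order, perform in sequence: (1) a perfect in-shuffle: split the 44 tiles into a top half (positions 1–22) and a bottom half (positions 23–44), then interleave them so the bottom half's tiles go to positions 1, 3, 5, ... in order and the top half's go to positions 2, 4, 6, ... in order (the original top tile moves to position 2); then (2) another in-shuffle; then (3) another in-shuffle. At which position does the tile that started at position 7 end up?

11

Track the tile from position 7 forward through each operation:
  after op 1 (in-shuffle): 7 → 14
  after op 2 (in-shuffle): 14 → 28
  after op 3 (in-shuffle): 28 → 11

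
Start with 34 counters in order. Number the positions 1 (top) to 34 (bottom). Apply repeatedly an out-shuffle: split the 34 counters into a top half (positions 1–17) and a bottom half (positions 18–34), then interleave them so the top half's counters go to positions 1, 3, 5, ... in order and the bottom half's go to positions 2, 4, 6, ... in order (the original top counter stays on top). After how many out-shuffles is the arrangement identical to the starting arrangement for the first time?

10

The out-shuffle permutes the 34 positions with cycle lengths [1, 1, 2, 10, 10, 10].
Every counter is home exactly when every cycle has completed a whole number of laps, i.e. after lcm(1, 2, 10) = 10 out-shuffles.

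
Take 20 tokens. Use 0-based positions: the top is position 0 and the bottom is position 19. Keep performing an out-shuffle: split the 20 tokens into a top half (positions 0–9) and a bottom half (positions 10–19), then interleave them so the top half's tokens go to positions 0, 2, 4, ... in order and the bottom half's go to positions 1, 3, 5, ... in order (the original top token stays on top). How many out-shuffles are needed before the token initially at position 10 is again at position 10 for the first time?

18

Follow position 10 under repeated out-shuffles:
10 → 1 → 2 → 4 → 8 → 16 → 13 → 7 → 14 → 9 → 18 → 17 → 15 → 11 → 3 → 6 → 12 → 5 → 10
It first returns after 18 out-shuffles.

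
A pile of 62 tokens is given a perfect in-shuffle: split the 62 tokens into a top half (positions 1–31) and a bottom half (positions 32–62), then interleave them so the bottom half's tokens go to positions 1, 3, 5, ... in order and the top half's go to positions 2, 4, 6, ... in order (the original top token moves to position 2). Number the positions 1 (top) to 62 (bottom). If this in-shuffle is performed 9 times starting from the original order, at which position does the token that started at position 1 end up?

Track the token's position through each in-shuffle:
1 → 2 → 4 → 8 → 16 → 32 → 1 → 2 → 4 → 8

8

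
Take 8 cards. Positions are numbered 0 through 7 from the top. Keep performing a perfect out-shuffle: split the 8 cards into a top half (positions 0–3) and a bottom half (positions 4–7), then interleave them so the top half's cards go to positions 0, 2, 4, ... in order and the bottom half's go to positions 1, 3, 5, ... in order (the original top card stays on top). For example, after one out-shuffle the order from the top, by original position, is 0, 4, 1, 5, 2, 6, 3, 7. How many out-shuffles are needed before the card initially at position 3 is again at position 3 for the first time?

Follow position 3 under repeated out-shuffles:
3 → 6 → 5 → 3
It first returns after 3 out-shuffles.

3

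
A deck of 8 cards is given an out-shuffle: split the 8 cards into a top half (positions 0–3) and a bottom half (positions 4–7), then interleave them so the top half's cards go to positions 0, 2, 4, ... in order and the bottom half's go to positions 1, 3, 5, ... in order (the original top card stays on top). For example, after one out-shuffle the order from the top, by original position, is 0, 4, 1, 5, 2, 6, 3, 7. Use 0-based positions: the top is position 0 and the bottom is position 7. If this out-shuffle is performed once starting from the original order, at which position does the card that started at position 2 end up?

4

Track the card's position through each out-shuffle:
2 → 4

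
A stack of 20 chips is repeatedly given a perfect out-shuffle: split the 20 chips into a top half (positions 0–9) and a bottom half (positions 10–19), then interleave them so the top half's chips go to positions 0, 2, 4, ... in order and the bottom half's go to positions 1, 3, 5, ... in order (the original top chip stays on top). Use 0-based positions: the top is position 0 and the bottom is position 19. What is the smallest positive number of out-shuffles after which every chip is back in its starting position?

18

The out-shuffle permutes the 20 positions with cycle lengths [1, 1, 18].
Every chip is home exactly when every cycle has completed a whole number of laps, i.e. after lcm(1, 18) = 18 out-shuffles.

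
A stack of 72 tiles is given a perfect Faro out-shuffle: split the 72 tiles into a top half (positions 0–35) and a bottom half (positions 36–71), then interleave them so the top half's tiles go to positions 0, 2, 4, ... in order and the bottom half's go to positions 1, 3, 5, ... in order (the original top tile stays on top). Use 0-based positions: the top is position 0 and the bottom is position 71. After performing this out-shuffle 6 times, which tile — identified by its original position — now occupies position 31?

26

Work backwards from position 31, undoing one out-shuffle at a time:
31 ← 51 ← 61 ← 66 ← 33 ← 52 ← 26
So the tile now at position 31 started at position 26.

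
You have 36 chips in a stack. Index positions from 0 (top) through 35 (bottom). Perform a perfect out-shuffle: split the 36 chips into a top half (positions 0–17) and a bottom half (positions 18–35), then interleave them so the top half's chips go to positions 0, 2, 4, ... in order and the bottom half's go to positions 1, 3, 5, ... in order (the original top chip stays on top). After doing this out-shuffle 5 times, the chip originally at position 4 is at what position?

Track the chip's position through each out-shuffle:
4 → 8 → 16 → 32 → 29 → 23

23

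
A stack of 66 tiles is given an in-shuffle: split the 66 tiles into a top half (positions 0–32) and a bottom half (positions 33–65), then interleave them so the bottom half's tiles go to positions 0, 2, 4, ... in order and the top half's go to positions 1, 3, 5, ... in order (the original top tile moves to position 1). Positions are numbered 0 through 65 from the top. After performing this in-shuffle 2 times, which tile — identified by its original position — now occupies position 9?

Work backwards from position 9, undoing one in-shuffle at a time:
9 ← 4 ← 35
So the tile now at position 9 started at position 35.

35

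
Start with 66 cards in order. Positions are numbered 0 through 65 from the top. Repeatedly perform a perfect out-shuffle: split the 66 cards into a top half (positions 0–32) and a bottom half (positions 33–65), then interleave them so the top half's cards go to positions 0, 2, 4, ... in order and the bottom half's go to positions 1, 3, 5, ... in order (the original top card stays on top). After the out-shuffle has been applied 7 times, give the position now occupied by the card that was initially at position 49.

Track the card's position through each out-shuffle:
49 → 33 → 1 → 2 → 4 → 8 → 16 → 32

32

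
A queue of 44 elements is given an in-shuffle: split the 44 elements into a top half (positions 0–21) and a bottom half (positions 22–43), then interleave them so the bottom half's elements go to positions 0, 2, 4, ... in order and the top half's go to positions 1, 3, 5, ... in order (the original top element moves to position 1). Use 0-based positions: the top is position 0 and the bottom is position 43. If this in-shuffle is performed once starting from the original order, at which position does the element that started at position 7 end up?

Track the element's position through each in-shuffle:
7 → 15

15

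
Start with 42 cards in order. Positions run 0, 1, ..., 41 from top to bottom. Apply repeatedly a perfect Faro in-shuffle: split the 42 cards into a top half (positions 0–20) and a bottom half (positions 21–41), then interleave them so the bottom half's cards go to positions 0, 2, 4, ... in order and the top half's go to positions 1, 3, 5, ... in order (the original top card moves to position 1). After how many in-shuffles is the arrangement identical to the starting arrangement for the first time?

The in-shuffle permutes the 42 positions with cycle lengths [14, 14, 14].
Every card is home exactly when every cycle has completed a whole number of laps, i.e. after lcm(14) = 14 in-shuffles.

14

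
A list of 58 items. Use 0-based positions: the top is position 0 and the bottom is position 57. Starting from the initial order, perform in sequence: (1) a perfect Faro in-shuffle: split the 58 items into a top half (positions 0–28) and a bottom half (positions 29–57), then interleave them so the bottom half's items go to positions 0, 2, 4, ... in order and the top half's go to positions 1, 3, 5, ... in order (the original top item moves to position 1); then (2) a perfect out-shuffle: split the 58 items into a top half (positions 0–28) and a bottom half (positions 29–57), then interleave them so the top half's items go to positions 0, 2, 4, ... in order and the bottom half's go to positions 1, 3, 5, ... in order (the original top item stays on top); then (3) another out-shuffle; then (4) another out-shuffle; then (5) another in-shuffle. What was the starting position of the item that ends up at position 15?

Undo the operations in reverse order, starting from position 15:
  undo op 5 (in-shuffle, from top half): 15 ← 7
  undo op 4 (out-shuffle, from bottom half): 7 ← 32
  undo op 3 (out-shuffle, from top half): 32 ← 16
  undo op 2 (out-shuffle, from top half): 16 ← 8
  undo op 1 (in-shuffle, from bottom half): 8 ← 33
So the item at position 15 came from original position 33.

33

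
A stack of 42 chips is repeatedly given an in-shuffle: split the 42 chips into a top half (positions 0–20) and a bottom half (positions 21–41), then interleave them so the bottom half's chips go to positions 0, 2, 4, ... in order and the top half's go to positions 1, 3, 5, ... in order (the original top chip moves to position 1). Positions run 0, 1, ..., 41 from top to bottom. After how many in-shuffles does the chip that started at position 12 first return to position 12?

Follow position 12 under repeated in-shuffles:
12 → 25 → 8 → 17 → 35 → 28 → 14 → 29 → 16 → 33 → 24 → 6 → 13 → 27 → 12
It first returns after 14 in-shuffles.

14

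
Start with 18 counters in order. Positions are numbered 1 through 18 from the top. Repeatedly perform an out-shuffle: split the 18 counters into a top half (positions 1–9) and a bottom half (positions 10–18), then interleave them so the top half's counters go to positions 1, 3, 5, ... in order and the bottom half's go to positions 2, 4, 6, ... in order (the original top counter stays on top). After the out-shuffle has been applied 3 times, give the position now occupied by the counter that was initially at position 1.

1

Position 1 is a fixed point of every out-shuffle, so the counter never moves.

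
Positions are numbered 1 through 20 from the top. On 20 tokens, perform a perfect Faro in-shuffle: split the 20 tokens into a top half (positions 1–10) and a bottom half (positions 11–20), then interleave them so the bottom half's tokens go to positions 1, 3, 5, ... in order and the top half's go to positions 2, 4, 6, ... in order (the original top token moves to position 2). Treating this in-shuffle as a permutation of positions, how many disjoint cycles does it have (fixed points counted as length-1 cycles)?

Trace each unvisited position around until it returns:
(1 2 4 8 16 11) (3 6 12) (5 10 20 19 17 13) (7 14) (9 18 15)
5 cycles in total.

5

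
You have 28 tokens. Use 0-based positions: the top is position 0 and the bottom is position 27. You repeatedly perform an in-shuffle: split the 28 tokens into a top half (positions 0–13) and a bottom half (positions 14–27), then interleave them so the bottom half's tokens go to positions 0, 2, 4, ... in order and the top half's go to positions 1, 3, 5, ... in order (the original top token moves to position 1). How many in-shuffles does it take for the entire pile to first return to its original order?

28

The in-shuffle permutes the 28 positions with cycle lengths [28].
Every token is home exactly when every cycle has completed a whole number of laps, i.e. after lcm(28) = 28 in-shuffles.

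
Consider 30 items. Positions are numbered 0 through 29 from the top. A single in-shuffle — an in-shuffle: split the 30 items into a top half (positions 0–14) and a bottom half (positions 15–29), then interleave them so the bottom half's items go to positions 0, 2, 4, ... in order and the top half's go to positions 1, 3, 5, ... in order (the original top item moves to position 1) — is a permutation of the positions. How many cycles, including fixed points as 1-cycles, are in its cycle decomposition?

6

Trace each unvisited position around until it returns:
(0 1 3 7 15) (2 5 11 23 16) (4 9 19 8 17) (6 13 27 24 18) (10 21 12 25 20) (14 29 28 26 22)
6 cycles in total.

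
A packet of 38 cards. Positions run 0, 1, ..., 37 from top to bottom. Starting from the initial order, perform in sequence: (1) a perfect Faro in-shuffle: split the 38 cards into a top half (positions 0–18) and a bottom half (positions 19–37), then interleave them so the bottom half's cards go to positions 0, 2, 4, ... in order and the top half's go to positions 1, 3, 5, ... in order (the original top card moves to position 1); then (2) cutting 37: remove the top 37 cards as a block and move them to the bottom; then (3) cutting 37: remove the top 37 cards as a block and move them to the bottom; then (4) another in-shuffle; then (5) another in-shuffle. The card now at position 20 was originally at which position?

Undo the operations in reverse order, starting from position 20:
  undo op 5 (in-shuffle, from bottom half): 20 ← 29
  undo op 4 (in-shuffle, from top half): 29 ← 14
  undo op 3 (cut 37): 14 ← 13
  undo op 2 (cut 37): 13 ← 12
  undo op 1 (in-shuffle, from bottom half): 12 ← 25
So the card at position 20 came from original position 25.

25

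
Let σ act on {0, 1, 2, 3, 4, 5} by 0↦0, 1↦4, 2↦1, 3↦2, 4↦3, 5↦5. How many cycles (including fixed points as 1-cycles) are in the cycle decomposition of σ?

3

Cycle decomposition: (0) (1 4 3 2) (5).
3 cycles.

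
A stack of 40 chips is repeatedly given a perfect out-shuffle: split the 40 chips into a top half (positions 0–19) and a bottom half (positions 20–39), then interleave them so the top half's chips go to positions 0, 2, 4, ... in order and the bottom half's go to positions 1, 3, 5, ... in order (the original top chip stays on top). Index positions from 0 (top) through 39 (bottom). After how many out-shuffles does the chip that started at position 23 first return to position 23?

12

Follow position 23 under repeated out-shuffles:
23 → 7 → 14 → 28 → 17 → 34 → 29 → 19 → 38 → 37 → 35 → 31 → 23
It first returns after 12 out-shuffles.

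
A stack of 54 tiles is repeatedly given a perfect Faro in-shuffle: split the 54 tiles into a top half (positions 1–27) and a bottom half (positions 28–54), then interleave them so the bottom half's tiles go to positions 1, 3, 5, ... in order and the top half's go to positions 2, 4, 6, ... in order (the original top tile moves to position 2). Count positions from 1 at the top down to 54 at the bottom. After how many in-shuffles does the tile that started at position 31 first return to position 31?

20

Follow position 31 under repeated in-shuffles:
31 → 7 → 14 → 28 → 1 → 2 → 4 → 8 → 16 → 32 → 9 → 18 → 36 → 17 → 34 → 13 → 26 → 52 → 49 → 43 → 31
It first returns after 20 in-shuffles.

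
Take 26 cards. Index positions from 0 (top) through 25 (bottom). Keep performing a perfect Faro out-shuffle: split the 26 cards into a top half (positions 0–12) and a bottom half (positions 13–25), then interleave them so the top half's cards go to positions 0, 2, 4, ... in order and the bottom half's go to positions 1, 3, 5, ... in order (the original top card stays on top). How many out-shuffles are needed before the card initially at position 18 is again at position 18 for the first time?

Follow position 18 under repeated out-shuffles:
18 → 11 → 22 → 19 → 13 → 1 → 2 → 4 → 8 → 16 → 7 → 14 → 3 → 6 → 12 → 24 → 23 → 21 → 17 → 9 → 18
It first returns after 20 out-shuffles.

20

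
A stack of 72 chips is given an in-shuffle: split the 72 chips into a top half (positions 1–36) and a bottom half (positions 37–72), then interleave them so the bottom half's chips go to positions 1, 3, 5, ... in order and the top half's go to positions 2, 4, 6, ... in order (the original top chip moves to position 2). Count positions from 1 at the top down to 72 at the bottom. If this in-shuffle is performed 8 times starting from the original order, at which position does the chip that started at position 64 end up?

Track the chip's position through each in-shuffle:
64 → 55 → 37 → 1 → 2 → 4 → 8 → 16 → 32

32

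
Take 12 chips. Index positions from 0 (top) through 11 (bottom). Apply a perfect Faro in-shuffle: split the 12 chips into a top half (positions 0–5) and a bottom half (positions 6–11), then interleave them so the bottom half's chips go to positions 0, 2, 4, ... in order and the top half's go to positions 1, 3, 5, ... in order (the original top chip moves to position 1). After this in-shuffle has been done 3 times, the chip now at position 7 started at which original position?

Work backwards from position 7, undoing one in-shuffle at a time:
7 ← 3 ← 1 ← 0
So the chip now at position 7 started at position 0.

0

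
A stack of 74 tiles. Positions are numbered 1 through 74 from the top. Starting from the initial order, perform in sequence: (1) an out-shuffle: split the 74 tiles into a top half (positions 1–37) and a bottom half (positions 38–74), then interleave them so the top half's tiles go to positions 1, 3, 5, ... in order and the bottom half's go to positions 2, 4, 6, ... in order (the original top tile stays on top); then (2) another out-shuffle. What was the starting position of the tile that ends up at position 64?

35

Undo the operations in reverse order, starting from position 64:
  undo op 2 (out-shuffle, from bottom half): 64 ← 69
  undo op 1 (out-shuffle, from top half): 69 ← 35
So the tile at position 64 came from original position 35.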